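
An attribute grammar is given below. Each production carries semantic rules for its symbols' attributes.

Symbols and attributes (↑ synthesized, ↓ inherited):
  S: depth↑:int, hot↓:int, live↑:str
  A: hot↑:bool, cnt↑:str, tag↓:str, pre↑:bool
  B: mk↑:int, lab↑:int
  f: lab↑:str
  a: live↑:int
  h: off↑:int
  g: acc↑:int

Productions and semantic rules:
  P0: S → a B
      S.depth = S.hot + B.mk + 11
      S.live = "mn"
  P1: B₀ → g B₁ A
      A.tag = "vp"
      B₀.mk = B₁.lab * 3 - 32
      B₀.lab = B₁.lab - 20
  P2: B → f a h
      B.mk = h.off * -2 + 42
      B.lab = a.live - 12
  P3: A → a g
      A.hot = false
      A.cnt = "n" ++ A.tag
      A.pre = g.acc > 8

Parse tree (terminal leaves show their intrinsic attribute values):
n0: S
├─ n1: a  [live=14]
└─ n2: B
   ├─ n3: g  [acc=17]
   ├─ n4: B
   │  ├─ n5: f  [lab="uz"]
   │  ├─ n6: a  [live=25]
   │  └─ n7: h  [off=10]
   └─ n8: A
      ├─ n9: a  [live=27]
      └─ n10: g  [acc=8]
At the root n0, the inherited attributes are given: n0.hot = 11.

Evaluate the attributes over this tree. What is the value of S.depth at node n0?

29

1. n0.hot = 11  [given at root]
2. n1.live = 14  [terminal]
3. n3.acc = 17  [terminal]
4. n5.lab = "uz"  [terminal]
5. n6.live = 25  [terminal]
6. n7.off = 10  [terminal]
7. n4.mk = 22  [h.off * -2 + 42]
8. n4.lab = 13  [a.live - 12]
9. n8.tag = "vp"  ["vp"]
10. n9.live = 27  [terminal]
11. n10.acc = 8  [terminal]
12. n8.hot = false  [false]
13. n8.cnt = "nvp"  ["n" ++ A.tag]
14. n8.pre = false  [g.acc > 8]
15. n2.mk = 7  [B₁.lab * 3 - 32]
16. n2.lab = -7  [B₁.lab - 20]
17. n0.depth = 29  [S.hot + B.mk + 11]
18. n0.live = "mn"  ["mn"]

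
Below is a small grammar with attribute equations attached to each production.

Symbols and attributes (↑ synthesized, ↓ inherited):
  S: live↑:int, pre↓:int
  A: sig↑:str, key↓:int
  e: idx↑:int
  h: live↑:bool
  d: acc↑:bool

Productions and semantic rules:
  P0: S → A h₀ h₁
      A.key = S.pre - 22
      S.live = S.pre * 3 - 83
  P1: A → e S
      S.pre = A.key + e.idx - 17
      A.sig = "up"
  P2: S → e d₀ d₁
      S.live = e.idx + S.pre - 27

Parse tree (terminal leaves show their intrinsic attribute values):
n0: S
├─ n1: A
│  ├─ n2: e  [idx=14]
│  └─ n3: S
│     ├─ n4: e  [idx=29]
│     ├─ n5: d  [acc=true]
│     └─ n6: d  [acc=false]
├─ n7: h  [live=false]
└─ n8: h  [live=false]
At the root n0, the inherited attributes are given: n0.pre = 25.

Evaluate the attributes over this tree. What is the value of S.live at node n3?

1. n0.pre = 25  [given at root]
2. n1.key = 3  [S.pre - 22]
3. n2.idx = 14  [terminal]
4. n3.pre = 0  [A.key + e.idx - 17]
5. n4.idx = 29  [terminal]
6. n5.acc = true  [terminal]
7. n6.acc = false  [terminal]
8. n3.live = 2  [e.idx + S.pre - 27]
9. n1.sig = "up"  ["up"]
10. n7.live = false  [terminal]
11. n8.live = false  [terminal]
12. n0.live = -8  [S.pre * 3 - 83]

2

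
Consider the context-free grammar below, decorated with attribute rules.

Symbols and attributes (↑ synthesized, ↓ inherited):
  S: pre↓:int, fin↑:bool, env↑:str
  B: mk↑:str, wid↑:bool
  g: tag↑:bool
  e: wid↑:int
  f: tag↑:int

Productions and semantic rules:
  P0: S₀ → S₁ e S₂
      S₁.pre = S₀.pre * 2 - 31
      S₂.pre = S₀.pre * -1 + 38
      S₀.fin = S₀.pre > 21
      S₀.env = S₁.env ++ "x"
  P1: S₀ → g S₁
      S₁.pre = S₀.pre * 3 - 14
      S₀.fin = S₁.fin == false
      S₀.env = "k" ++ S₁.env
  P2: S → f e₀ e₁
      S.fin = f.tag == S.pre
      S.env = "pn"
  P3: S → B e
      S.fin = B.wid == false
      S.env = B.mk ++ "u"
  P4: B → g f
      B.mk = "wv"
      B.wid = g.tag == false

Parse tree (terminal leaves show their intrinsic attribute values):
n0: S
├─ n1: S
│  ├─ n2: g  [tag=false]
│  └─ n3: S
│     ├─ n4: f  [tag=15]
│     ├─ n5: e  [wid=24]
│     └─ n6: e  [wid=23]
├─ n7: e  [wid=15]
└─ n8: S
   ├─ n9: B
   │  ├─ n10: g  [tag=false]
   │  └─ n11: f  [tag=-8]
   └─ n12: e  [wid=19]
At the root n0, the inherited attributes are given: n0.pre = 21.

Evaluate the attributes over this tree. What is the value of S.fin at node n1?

1. n0.pre = 21  [given at root]
2. n1.pre = 11  [S₀.pre * 2 - 31]
3. n2.tag = false  [terminal]
4. n3.pre = 19  [S₀.pre * 3 - 14]
5. n4.tag = 15  [terminal]
6. n5.wid = 24  [terminal]
7. n6.wid = 23  [terminal]
8. n3.fin = false  [f.tag == S.pre]
9. n3.env = "pn"  ["pn"]
10. n1.fin = true  [S₁.fin == false]
11. n1.env = "kpn"  ["k" ++ S₁.env]
12. n7.wid = 15  [terminal]
13. n8.pre = 17  [S₀.pre * -1 + 38]
14. n10.tag = false  [terminal]
15. n11.tag = -8  [terminal]
16. n9.mk = "wv"  ["wv"]
17. n9.wid = true  [g.tag == false]
18. n12.wid = 19  [terminal]
19. n8.fin = false  [B.wid == false]
20. n8.env = "wvu"  [B.mk ++ "u"]
21. n0.fin = false  [S₀.pre > 21]
22. n0.env = "kpnx"  [S₁.env ++ "x"]

true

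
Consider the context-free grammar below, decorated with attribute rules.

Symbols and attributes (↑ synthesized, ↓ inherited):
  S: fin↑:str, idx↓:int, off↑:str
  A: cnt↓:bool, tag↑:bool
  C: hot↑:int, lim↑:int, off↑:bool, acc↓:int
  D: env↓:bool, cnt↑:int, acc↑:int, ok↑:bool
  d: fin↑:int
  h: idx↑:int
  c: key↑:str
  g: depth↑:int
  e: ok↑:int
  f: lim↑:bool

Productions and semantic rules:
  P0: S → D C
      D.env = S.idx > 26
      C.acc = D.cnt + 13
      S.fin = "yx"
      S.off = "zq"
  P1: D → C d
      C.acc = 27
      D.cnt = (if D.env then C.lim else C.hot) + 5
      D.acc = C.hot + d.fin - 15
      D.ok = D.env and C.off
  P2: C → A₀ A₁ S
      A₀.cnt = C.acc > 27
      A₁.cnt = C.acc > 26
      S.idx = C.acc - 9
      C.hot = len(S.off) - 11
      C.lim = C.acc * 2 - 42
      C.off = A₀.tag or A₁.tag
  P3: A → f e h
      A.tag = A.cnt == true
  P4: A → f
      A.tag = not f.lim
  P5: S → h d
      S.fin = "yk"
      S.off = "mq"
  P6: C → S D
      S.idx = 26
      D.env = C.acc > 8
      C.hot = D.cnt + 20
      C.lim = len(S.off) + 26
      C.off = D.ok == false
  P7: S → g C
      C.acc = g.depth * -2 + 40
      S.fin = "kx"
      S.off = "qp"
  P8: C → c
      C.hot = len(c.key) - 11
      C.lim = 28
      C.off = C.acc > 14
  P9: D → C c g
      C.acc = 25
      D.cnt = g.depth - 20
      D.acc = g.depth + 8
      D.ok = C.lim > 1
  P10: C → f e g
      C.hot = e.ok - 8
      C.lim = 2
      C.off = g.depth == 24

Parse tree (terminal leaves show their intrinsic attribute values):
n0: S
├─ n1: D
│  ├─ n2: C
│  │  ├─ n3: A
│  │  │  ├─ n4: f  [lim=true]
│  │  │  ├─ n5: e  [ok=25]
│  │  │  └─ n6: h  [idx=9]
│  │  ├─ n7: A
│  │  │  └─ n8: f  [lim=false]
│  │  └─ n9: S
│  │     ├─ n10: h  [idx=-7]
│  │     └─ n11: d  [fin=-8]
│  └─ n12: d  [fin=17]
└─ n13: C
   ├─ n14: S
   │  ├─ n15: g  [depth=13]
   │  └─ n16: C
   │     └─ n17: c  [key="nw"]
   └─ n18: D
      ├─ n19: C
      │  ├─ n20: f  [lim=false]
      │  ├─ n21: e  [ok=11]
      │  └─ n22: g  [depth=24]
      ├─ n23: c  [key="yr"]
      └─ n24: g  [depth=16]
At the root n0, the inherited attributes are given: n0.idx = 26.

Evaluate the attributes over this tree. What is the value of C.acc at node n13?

1. n0.idx = 26  [given at root]
2. n1.env = false  [S.idx > 26]
3. n2.acc = 27  [27]
4. n3.cnt = false  [C.acc > 27]
5. n4.lim = true  [terminal]
6. n5.ok = 25  [terminal]
7. n6.idx = 9  [terminal]
8. n3.tag = false  [A.cnt == true]
9. n7.cnt = true  [C.acc > 26]
10. n8.lim = false  [terminal]
11. n7.tag = true  [not f.lim]
12. n9.idx = 18  [C.acc - 9]
13. n10.idx = -7  [terminal]
14. n11.fin = -8  [terminal]
15. n9.fin = "yk"  ["yk"]
16. n9.off = "mq"  ["mq"]
17. n2.hot = -9  [len(S.off) - 11]
18. n2.lim = 12  [C.acc * 2 - 42]
19. n2.off = true  [A₀.tag or A₁.tag]
20. n12.fin = 17  [terminal]
21. n1.cnt = -4  [(if D.env then C.lim else C.hot) + 5]
22. n1.acc = -7  [C.hot + d.fin - 15]
23. n1.ok = false  [D.env and C.off]
24. n13.acc = 9  [D.cnt + 13]
25. n14.idx = 26  [26]
26. n15.depth = 13  [terminal]
27. n16.acc = 14  [g.depth * -2 + 40]
28. n17.key = "nw"  [terminal]
29. n16.hot = -9  [len(c.key) - 11]
30. n16.lim = 28  [28]
31. n16.off = false  [C.acc > 14]
32. n14.fin = "kx"  ["kx"]
33. n14.off = "qp"  ["qp"]
34. n18.env = true  [C.acc > 8]
35. n19.acc = 25  [25]
36. n20.lim = false  [terminal]
37. n21.ok = 11  [terminal]
38. n22.depth = 24  [terminal]
39. n19.hot = 3  [e.ok - 8]
40. n19.lim = 2  [2]
41. n19.off = true  [g.depth == 24]
42. n23.key = "yr"  [terminal]
43. n24.depth = 16  [terminal]
44. n18.cnt = -4  [g.depth - 20]
45. n18.acc = 24  [g.depth + 8]
46. n18.ok = true  [C.lim > 1]
47. n13.hot = 16  [D.cnt + 20]
48. n13.lim = 28  [len(S.off) + 26]
49. n13.off = false  [D.ok == false]
50. n0.fin = "yx"  ["yx"]
51. n0.off = "zq"  ["zq"]

9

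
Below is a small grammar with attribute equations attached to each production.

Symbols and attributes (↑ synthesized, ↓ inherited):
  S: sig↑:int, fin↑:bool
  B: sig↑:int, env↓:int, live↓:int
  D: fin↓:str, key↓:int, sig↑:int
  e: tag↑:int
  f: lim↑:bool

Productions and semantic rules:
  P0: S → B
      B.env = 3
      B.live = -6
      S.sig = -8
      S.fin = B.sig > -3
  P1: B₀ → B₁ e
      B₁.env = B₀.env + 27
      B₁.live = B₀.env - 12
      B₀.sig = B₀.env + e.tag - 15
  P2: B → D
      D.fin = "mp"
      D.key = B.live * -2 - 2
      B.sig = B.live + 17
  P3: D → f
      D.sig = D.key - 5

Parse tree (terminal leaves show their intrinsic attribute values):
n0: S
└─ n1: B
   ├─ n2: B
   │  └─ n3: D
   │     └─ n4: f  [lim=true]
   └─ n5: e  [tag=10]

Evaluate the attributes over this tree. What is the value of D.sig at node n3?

1. n1.env = 3  [3]
2. n1.live = -6  [-6]
3. n2.env = 30  [B₀.env + 27]
4. n2.live = -9  [B₀.env - 12]
5. n3.fin = "mp"  ["mp"]
6. n3.key = 16  [B.live * -2 - 2]
7. n4.lim = true  [terminal]
8. n3.sig = 11  [D.key - 5]
9. n2.sig = 8  [B.live + 17]
10. n5.tag = 10  [terminal]
11. n1.sig = -2  [B₀.env + e.tag - 15]
12. n0.sig = -8  [-8]
13. n0.fin = true  [B.sig > -3]

11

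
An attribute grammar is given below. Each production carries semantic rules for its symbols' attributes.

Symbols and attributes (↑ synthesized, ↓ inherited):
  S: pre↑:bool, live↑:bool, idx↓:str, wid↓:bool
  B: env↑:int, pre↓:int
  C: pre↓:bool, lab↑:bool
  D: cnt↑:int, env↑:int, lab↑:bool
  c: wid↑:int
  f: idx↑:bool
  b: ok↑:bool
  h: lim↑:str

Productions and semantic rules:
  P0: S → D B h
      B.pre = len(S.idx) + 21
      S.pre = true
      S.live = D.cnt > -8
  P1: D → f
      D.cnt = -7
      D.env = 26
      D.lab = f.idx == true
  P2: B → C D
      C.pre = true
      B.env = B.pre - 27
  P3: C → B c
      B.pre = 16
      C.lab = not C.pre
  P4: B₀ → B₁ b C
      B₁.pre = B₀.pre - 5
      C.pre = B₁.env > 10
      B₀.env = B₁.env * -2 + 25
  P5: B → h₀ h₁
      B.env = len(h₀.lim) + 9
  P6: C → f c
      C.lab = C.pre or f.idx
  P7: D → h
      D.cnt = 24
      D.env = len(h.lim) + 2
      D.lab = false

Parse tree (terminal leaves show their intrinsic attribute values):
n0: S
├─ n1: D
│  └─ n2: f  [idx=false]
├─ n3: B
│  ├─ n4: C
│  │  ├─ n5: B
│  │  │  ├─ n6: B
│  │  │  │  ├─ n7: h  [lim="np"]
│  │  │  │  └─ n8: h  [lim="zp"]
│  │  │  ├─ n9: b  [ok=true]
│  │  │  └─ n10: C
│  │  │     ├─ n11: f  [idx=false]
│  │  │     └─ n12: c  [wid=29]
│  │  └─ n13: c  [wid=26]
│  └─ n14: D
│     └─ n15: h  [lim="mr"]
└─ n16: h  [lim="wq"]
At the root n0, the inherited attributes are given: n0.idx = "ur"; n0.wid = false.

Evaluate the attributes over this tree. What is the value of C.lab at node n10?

1. n0.idx = "ur"  [given at root]
2. n0.wid = false  [given at root]
3. n2.idx = false  [terminal]
4. n1.cnt = -7  [-7]
5. n1.env = 26  [26]
6. n1.lab = false  [f.idx == true]
7. n3.pre = 23  [len(S.idx) + 21]
8. n4.pre = true  [true]
9. n5.pre = 16  [16]
10. n6.pre = 11  [B₀.pre - 5]
11. n7.lim = "np"  [terminal]
12. n8.lim = "zp"  [terminal]
13. n6.env = 11  [len(h₀.lim) + 9]
14. n9.ok = true  [terminal]
15. n10.pre = true  [B₁.env > 10]
16. n11.idx = false  [terminal]
17. n12.wid = 29  [terminal]
18. n10.lab = true  [C.pre or f.idx]
19. n5.env = 3  [B₁.env * -2 + 25]
20. n13.wid = 26  [terminal]
21. n4.lab = false  [not C.pre]
22. n15.lim = "mr"  [terminal]
23. n14.cnt = 24  [24]
24. n14.env = 4  [len(h.lim) + 2]
25. n14.lab = false  [false]
26. n3.env = -4  [B.pre - 27]
27. n16.lim = "wq"  [terminal]
28. n0.pre = true  [true]
29. n0.live = true  [D.cnt > -8]

true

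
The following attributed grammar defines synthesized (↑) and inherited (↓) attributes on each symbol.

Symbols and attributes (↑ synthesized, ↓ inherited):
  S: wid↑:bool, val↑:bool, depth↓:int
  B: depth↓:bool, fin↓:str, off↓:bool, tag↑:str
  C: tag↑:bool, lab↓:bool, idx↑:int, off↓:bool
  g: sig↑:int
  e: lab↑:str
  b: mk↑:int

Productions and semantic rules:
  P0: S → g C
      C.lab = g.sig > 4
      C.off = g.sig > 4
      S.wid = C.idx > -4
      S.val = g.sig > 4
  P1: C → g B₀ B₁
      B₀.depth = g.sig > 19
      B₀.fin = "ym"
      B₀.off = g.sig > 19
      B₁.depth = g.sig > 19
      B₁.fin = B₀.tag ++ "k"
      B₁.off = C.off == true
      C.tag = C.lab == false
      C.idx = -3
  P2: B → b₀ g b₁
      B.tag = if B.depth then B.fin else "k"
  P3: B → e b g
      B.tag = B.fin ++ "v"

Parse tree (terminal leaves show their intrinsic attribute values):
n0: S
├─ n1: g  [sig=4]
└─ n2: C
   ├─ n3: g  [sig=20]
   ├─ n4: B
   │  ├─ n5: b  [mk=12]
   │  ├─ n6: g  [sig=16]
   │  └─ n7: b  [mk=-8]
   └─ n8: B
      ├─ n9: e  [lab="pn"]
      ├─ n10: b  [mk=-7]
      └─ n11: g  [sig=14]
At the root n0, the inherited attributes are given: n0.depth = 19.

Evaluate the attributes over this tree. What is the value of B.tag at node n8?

1. n0.depth = 19  [given at root]
2. n1.sig = 4  [terminal]
3. n2.lab = false  [g.sig > 4]
4. n2.off = false  [g.sig > 4]
5. n3.sig = 20  [terminal]
6. n4.depth = true  [g.sig > 19]
7. n4.fin = "ym"  ["ym"]
8. n4.off = true  [g.sig > 19]
9. n5.mk = 12  [terminal]
10. n6.sig = 16  [terminal]
11. n7.mk = -8  [terminal]
12. n4.tag = "ym"  [if B.depth then B.fin else "k"]
13. n8.depth = true  [g.sig > 19]
14. n8.fin = "ymk"  [B₀.tag ++ "k"]
15. n8.off = false  [C.off == true]
16. n9.lab = "pn"  [terminal]
17. n10.mk = -7  [terminal]
18. n11.sig = 14  [terminal]
19. n8.tag = "ymkv"  [B.fin ++ "v"]
20. n2.tag = true  [C.lab == false]
21. n2.idx = -3  [-3]
22. n0.wid = true  [C.idx > -4]
23. n0.val = false  [g.sig > 4]

"ymkv"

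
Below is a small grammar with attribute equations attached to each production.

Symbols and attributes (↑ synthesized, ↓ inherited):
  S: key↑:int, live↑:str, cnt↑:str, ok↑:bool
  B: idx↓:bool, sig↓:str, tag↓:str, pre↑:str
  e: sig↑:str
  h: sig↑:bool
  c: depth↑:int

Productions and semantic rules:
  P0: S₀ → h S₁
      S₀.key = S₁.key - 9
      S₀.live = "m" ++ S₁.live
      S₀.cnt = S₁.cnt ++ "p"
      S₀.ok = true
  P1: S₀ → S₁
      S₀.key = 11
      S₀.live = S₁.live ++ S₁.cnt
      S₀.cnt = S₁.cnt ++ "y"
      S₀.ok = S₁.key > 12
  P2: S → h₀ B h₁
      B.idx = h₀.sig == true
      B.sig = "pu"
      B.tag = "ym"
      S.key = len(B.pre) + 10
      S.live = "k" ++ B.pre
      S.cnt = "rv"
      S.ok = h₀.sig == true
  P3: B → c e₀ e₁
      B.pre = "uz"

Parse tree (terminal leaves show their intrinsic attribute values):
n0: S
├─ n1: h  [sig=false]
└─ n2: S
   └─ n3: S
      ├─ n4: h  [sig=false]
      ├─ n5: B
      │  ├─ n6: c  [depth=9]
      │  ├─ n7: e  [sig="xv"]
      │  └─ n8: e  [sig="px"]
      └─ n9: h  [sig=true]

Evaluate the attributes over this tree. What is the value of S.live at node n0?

1. n1.sig = false  [terminal]
2. n4.sig = false  [terminal]
3. n5.idx = false  [h₀.sig == true]
4. n5.sig = "pu"  ["pu"]
5. n5.tag = "ym"  ["ym"]
6. n6.depth = 9  [terminal]
7. n7.sig = "xv"  [terminal]
8. n8.sig = "px"  [terminal]
9. n5.pre = "uz"  ["uz"]
10. n9.sig = true  [terminal]
11. n3.key = 12  [len(B.pre) + 10]
12. n3.live = "kuz"  ["k" ++ B.pre]
13. n3.cnt = "rv"  ["rv"]
14. n3.ok = false  [h₀.sig == true]
15. n2.key = 11  [11]
16. n2.live = "kuzrv"  [S₁.live ++ S₁.cnt]
17. n2.cnt = "rvy"  [S₁.cnt ++ "y"]
18. n2.ok = false  [S₁.key > 12]
19. n0.key = 2  [S₁.key - 9]
20. n0.live = "mkuzrv"  ["m" ++ S₁.live]
21. n0.cnt = "rvyp"  [S₁.cnt ++ "p"]
22. n0.ok = true  [true]

"mkuzrv"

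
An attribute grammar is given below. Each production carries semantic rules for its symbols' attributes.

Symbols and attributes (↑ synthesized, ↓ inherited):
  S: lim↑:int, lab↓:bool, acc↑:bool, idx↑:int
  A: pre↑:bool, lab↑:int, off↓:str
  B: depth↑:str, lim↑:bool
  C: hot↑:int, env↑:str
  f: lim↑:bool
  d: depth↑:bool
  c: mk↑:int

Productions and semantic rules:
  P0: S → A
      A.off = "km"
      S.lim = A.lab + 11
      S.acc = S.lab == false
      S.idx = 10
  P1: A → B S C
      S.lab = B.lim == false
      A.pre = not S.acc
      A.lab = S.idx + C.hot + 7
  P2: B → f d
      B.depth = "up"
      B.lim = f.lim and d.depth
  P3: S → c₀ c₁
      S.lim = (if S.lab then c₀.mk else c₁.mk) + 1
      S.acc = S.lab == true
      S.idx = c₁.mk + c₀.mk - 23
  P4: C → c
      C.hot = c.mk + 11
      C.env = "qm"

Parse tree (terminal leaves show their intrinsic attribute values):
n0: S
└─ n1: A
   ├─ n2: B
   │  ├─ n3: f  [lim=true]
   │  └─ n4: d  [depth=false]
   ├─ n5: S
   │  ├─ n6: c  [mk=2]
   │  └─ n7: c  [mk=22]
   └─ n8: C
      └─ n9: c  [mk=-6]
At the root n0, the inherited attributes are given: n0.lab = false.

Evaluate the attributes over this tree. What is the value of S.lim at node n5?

1. n0.lab = false  [given at root]
2. n1.off = "km"  ["km"]
3. n3.lim = true  [terminal]
4. n4.depth = false  [terminal]
5. n2.depth = "up"  ["up"]
6. n2.lim = false  [f.lim and d.depth]
7. n5.lab = true  [B.lim == false]
8. n6.mk = 2  [terminal]
9. n7.mk = 22  [terminal]
10. n5.lim = 3  [(if S.lab then c₀.mk else c₁.mk) + 1]
11. n5.acc = true  [S.lab == true]
12. n5.idx = 1  [c₁.mk + c₀.mk - 23]
13. n9.mk = -6  [terminal]
14. n8.hot = 5  [c.mk + 11]
15. n8.env = "qm"  ["qm"]
16. n1.pre = false  [not S.acc]
17. n1.lab = 13  [S.idx + C.hot + 7]
18. n0.lim = 24  [A.lab + 11]
19. n0.acc = true  [S.lab == false]
20. n0.idx = 10  [10]

3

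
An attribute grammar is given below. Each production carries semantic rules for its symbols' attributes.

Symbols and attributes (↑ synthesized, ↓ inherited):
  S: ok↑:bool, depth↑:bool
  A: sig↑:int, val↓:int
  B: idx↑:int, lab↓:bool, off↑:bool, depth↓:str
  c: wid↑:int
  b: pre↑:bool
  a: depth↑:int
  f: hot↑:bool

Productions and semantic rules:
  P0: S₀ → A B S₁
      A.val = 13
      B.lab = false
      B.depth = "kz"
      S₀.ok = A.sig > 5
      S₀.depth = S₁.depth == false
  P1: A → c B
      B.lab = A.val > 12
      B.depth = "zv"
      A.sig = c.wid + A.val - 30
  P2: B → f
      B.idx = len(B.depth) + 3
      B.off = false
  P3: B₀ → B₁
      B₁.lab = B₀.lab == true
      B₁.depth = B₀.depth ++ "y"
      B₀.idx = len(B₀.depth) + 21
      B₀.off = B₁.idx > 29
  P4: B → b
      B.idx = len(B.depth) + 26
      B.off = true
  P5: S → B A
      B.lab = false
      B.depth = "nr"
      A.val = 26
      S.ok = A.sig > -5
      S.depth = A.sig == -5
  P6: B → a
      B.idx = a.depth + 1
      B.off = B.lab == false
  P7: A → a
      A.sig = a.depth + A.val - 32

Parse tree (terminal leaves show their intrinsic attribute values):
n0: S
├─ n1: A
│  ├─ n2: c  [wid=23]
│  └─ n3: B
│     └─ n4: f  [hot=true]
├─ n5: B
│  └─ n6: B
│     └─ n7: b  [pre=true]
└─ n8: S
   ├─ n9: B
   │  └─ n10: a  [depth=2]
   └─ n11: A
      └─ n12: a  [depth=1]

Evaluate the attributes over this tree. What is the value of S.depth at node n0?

1. n1.val = 13  [13]
2. n2.wid = 23  [terminal]
3. n3.lab = true  [A.val > 12]
4. n3.depth = "zv"  ["zv"]
5. n4.hot = true  [terminal]
6. n3.idx = 5  [len(B.depth) + 3]
7. n3.off = false  [false]
8. n1.sig = 6  [c.wid + A.val - 30]
9. n5.lab = false  [false]
10. n5.depth = "kz"  ["kz"]
11. n6.lab = false  [B₀.lab == true]
12. n6.depth = "kzy"  [B₀.depth ++ "y"]
13. n7.pre = true  [terminal]
14. n6.idx = 29  [len(B.depth) + 26]
15. n6.off = true  [true]
16. n5.idx = 23  [len(B₀.depth) + 21]
17. n5.off = false  [B₁.idx > 29]
18. n9.lab = false  [false]
19. n9.depth = "nr"  ["nr"]
20. n10.depth = 2  [terminal]
21. n9.idx = 3  [a.depth + 1]
22. n9.off = true  [B.lab == false]
23. n11.val = 26  [26]
24. n12.depth = 1  [terminal]
25. n11.sig = -5  [a.depth + A.val - 32]
26. n8.ok = false  [A.sig > -5]
27. n8.depth = true  [A.sig == -5]
28. n0.ok = true  [A.sig > 5]
29. n0.depth = false  [S₁.depth == false]

false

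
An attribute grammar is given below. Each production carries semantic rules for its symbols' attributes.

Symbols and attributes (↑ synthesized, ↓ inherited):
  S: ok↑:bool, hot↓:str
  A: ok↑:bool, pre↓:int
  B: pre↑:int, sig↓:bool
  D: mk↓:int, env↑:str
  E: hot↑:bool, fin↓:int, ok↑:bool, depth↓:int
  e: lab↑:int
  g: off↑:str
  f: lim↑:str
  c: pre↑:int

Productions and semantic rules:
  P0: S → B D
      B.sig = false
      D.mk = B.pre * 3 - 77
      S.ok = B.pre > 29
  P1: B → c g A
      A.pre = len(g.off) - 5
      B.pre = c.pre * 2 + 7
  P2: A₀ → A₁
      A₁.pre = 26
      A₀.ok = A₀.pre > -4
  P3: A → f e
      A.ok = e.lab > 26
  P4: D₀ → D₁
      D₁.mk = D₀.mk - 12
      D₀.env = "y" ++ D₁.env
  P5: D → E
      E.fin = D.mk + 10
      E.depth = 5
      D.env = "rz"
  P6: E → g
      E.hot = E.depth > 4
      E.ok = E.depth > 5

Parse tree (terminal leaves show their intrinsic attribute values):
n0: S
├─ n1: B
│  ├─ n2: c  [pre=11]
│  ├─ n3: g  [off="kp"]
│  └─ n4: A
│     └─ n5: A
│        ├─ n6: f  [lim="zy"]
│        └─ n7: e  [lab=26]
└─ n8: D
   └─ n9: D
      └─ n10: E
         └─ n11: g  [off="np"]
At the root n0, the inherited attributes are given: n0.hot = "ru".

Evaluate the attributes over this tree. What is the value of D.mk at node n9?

1. n0.hot = "ru"  [given at root]
2. n1.sig = false  [false]
3. n2.pre = 11  [terminal]
4. n3.off = "kp"  [terminal]
5. n4.pre = -3  [len(g.off) - 5]
6. n5.pre = 26  [26]
7. n6.lim = "zy"  [terminal]
8. n7.lab = 26  [terminal]
9. n5.ok = false  [e.lab > 26]
10. n4.ok = true  [A₀.pre > -4]
11. n1.pre = 29  [c.pre * 2 + 7]
12. n8.mk = 10  [B.pre * 3 - 77]
13. n9.mk = -2  [D₀.mk - 12]
14. n10.fin = 8  [D.mk + 10]
15. n10.depth = 5  [5]
16. n11.off = "np"  [terminal]
17. n10.hot = true  [E.depth > 4]
18. n10.ok = false  [E.depth > 5]
19. n9.env = "rz"  ["rz"]
20. n8.env = "yrz"  ["y" ++ D₁.env]
21. n0.ok = false  [B.pre > 29]

-2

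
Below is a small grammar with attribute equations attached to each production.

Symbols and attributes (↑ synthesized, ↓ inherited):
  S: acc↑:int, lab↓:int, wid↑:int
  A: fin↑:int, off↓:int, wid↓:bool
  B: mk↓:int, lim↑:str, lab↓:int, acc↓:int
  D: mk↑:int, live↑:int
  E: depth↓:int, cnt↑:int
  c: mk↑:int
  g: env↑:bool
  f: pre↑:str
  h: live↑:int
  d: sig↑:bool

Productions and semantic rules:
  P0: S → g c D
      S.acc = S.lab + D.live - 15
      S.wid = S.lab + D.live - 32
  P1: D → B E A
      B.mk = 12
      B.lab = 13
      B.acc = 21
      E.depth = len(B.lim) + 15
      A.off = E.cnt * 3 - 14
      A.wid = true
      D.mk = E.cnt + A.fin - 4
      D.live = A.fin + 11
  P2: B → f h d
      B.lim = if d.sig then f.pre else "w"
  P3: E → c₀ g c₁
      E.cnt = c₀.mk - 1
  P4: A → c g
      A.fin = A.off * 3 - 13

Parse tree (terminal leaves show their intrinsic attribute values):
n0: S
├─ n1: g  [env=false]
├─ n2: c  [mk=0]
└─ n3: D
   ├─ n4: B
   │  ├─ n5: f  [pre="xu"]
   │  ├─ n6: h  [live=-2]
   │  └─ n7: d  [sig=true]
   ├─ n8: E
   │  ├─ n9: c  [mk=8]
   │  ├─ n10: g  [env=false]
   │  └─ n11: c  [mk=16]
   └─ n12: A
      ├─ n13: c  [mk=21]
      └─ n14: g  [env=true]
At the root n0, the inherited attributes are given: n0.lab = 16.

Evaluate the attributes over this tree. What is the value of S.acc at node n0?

1. n0.lab = 16  [given at root]
2. n1.env = false  [terminal]
3. n2.mk = 0  [terminal]
4. n4.mk = 12  [12]
5. n4.lab = 13  [13]
6. n4.acc = 21  [21]
7. n5.pre = "xu"  [terminal]
8. n6.live = -2  [terminal]
9. n7.sig = true  [terminal]
10. n4.lim = "xu"  [if d.sig then f.pre else "w"]
11. n8.depth = 17  [len(B.lim) + 15]
12. n9.mk = 8  [terminal]
13. n10.env = false  [terminal]
14. n11.mk = 16  [terminal]
15. n8.cnt = 7  [c₀.mk - 1]
16. n12.off = 7  [E.cnt * 3 - 14]
17. n12.wid = true  [true]
18. n13.mk = 21  [terminal]
19. n14.env = true  [terminal]
20. n12.fin = 8  [A.off * 3 - 13]
21. n3.mk = 11  [E.cnt + A.fin - 4]
22. n3.live = 19  [A.fin + 11]
23. n0.acc = 20  [S.lab + D.live - 15]
24. n0.wid = 3  [S.lab + D.live - 32]

20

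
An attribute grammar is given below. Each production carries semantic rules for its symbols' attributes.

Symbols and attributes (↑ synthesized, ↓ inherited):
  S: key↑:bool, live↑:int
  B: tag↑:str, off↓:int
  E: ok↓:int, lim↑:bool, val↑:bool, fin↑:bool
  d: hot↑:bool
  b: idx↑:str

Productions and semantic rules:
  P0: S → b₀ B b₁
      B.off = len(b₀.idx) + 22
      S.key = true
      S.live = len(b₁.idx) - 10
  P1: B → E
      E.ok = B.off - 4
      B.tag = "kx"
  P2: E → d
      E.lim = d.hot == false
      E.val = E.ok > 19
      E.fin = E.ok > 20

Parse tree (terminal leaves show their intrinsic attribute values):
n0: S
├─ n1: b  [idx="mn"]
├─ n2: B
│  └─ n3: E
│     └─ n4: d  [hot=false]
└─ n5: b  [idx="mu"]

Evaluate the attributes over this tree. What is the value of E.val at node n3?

1. n1.idx = "mn"  [terminal]
2. n2.off = 24  [len(b₀.idx) + 22]
3. n3.ok = 20  [B.off - 4]
4. n4.hot = false  [terminal]
5. n3.lim = true  [d.hot == false]
6. n3.val = true  [E.ok > 19]
7. n3.fin = false  [E.ok > 20]
8. n2.tag = "kx"  ["kx"]
9. n5.idx = "mu"  [terminal]
10. n0.key = true  [true]
11. n0.live = -8  [len(b₁.idx) - 10]

true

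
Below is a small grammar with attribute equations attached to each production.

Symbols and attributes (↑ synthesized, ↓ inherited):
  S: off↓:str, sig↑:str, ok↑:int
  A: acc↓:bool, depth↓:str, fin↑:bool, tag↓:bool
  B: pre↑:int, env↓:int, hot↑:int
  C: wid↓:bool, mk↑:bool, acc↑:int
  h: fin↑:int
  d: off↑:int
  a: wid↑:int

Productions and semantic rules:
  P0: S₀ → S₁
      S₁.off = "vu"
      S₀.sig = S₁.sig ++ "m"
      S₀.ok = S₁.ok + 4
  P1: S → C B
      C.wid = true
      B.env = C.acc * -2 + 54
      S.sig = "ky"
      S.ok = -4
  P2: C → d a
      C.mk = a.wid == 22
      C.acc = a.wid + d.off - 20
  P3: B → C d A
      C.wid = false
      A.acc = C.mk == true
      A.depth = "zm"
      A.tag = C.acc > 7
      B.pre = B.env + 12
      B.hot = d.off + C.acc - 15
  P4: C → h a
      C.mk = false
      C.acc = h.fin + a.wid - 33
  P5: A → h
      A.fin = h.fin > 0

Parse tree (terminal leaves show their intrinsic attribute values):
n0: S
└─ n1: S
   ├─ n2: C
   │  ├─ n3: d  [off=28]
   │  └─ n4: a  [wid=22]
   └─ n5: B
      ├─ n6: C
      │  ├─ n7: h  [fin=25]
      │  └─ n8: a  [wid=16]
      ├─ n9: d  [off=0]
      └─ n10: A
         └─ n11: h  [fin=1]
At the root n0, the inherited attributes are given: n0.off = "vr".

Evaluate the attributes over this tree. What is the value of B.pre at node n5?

1. n0.off = "vr"  [given at root]
2. n1.off = "vu"  ["vu"]
3. n2.wid = true  [true]
4. n3.off = 28  [terminal]
5. n4.wid = 22  [terminal]
6. n2.mk = true  [a.wid == 22]
7. n2.acc = 30  [a.wid + d.off - 20]
8. n5.env = -6  [C.acc * -2 + 54]
9. n6.wid = false  [false]
10. n7.fin = 25  [terminal]
11. n8.wid = 16  [terminal]
12. n6.mk = false  [false]
13. n6.acc = 8  [h.fin + a.wid - 33]
14. n9.off = 0  [terminal]
15. n10.acc = false  [C.mk == true]
16. n10.depth = "zm"  ["zm"]
17. n10.tag = true  [C.acc > 7]
18. n11.fin = 1  [terminal]
19. n10.fin = true  [h.fin > 0]
20. n5.pre = 6  [B.env + 12]
21. n5.hot = -7  [d.off + C.acc - 15]
22. n1.sig = "ky"  ["ky"]
23. n1.ok = -4  [-4]
24. n0.sig = "kym"  [S₁.sig ++ "m"]
25. n0.ok = 0  [S₁.ok + 4]

6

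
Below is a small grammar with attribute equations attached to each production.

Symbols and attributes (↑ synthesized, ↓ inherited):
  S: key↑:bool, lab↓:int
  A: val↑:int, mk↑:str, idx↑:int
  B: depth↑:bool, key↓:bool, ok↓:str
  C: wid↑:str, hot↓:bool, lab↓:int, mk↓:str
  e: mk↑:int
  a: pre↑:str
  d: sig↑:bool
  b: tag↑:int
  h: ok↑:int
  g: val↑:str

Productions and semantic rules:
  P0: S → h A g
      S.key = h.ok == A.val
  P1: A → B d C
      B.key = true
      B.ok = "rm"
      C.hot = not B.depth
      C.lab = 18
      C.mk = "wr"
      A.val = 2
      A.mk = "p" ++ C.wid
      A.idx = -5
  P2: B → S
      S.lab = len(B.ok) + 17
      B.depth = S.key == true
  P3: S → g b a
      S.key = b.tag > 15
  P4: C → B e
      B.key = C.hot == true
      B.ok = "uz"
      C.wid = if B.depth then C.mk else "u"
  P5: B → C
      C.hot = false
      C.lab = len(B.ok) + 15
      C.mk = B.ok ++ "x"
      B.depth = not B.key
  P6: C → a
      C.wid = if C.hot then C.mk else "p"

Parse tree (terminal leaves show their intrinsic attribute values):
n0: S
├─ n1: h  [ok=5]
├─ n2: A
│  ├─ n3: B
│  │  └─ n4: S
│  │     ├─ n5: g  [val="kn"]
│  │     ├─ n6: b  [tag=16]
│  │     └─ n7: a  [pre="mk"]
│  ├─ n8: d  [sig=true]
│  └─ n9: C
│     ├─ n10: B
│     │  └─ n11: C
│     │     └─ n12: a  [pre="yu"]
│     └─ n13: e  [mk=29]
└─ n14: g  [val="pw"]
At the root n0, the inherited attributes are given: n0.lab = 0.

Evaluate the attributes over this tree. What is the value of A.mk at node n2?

1. n0.lab = 0  [given at root]
2. n1.ok = 5  [terminal]
3. n3.key = true  [true]
4. n3.ok = "rm"  ["rm"]
5. n4.lab = 19  [len(B.ok) + 17]
6. n5.val = "kn"  [terminal]
7. n6.tag = 16  [terminal]
8. n7.pre = "mk"  [terminal]
9. n4.key = true  [b.tag > 15]
10. n3.depth = true  [S.key == true]
11. n8.sig = true  [terminal]
12. n9.hot = false  [not B.depth]
13. n9.lab = 18  [18]
14. n9.mk = "wr"  ["wr"]
15. n10.key = false  [C.hot == true]
16. n10.ok = "uz"  ["uz"]
17. n11.hot = false  [false]
18. n11.lab = 17  [len(B.ok) + 15]
19. n11.mk = "uzx"  [B.ok ++ "x"]
20. n12.pre = "yu"  [terminal]
21. n11.wid = "p"  [if C.hot then C.mk else "p"]
22. n10.depth = true  [not B.key]
23. n13.mk = 29  [terminal]
24. n9.wid = "wr"  [if B.depth then C.mk else "u"]
25. n2.val = 2  [2]
26. n2.mk = "pwr"  ["p" ++ C.wid]
27. n2.idx = -5  [-5]
28. n14.val = "pw"  [terminal]
29. n0.key = false  [h.ok == A.val]

"pwr"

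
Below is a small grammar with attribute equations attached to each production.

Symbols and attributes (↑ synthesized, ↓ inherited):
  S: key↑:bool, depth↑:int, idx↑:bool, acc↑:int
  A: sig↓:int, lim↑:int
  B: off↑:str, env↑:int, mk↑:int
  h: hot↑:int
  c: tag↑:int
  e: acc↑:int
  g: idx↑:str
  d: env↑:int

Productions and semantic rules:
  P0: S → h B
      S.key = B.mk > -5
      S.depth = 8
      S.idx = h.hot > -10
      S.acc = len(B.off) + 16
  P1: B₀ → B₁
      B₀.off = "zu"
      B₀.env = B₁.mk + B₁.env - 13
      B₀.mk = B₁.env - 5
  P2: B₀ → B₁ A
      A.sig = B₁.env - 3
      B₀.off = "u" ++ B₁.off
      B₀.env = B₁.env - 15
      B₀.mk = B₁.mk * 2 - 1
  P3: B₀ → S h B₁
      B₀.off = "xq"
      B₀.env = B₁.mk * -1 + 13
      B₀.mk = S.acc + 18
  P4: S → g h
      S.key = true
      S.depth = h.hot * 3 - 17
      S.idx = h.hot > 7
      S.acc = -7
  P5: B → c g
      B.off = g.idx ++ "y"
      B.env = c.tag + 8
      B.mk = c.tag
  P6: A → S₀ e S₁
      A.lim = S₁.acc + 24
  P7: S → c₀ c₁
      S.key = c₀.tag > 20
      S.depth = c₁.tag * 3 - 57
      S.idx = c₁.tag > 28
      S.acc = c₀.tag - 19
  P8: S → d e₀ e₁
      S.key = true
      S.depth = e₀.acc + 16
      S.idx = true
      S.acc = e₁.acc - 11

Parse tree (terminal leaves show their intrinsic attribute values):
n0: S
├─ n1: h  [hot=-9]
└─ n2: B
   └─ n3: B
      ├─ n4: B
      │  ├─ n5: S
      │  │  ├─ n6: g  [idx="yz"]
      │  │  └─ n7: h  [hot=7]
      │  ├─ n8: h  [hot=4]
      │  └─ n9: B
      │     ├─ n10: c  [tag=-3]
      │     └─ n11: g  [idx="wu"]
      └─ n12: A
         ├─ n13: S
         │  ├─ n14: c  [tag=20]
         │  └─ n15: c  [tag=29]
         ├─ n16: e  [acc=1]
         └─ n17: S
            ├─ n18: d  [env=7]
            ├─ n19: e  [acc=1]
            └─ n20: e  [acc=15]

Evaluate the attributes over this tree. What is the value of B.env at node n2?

9

1. n1.hot = -9  [terminal]
2. n6.idx = "yz"  [terminal]
3. n7.hot = 7  [terminal]
4. n5.key = true  [true]
5. n5.depth = 4  [h.hot * 3 - 17]
6. n5.idx = false  [h.hot > 7]
7. n5.acc = -7  [-7]
8. n8.hot = 4  [terminal]
9. n10.tag = -3  [terminal]
10. n11.idx = "wu"  [terminal]
11. n9.off = "wuy"  [g.idx ++ "y"]
12. n9.env = 5  [c.tag + 8]
13. n9.mk = -3  [c.tag]
14. n4.off = "xq"  ["xq"]
15. n4.env = 16  [B₁.mk * -1 + 13]
16. n4.mk = 11  [S.acc + 18]
17. n12.sig = 13  [B₁.env - 3]
18. n14.tag = 20  [terminal]
19. n15.tag = 29  [terminal]
20. n13.key = false  [c₀.tag > 20]
21. n13.depth = 30  [c₁.tag * 3 - 57]
22. n13.idx = true  [c₁.tag > 28]
23. n13.acc = 1  [c₀.tag - 19]
24. n16.acc = 1  [terminal]
25. n18.env = 7  [terminal]
26. n19.acc = 1  [terminal]
27. n20.acc = 15  [terminal]
28. n17.key = true  [true]
29. n17.depth = 17  [e₀.acc + 16]
30. n17.idx = true  [true]
31. n17.acc = 4  [e₁.acc - 11]
32. n12.lim = 28  [S₁.acc + 24]
33. n3.off = "uxq"  ["u" ++ B₁.off]
34. n3.env = 1  [B₁.env - 15]
35. n3.mk = 21  [B₁.mk * 2 - 1]
36. n2.off = "zu"  ["zu"]
37. n2.env = 9  [B₁.mk + B₁.env - 13]
38. n2.mk = -4  [B₁.env - 5]
39. n0.key = true  [B.mk > -5]
40. n0.depth = 8  [8]
41. n0.idx = true  [h.hot > -10]
42. n0.acc = 18  [len(B.off) + 16]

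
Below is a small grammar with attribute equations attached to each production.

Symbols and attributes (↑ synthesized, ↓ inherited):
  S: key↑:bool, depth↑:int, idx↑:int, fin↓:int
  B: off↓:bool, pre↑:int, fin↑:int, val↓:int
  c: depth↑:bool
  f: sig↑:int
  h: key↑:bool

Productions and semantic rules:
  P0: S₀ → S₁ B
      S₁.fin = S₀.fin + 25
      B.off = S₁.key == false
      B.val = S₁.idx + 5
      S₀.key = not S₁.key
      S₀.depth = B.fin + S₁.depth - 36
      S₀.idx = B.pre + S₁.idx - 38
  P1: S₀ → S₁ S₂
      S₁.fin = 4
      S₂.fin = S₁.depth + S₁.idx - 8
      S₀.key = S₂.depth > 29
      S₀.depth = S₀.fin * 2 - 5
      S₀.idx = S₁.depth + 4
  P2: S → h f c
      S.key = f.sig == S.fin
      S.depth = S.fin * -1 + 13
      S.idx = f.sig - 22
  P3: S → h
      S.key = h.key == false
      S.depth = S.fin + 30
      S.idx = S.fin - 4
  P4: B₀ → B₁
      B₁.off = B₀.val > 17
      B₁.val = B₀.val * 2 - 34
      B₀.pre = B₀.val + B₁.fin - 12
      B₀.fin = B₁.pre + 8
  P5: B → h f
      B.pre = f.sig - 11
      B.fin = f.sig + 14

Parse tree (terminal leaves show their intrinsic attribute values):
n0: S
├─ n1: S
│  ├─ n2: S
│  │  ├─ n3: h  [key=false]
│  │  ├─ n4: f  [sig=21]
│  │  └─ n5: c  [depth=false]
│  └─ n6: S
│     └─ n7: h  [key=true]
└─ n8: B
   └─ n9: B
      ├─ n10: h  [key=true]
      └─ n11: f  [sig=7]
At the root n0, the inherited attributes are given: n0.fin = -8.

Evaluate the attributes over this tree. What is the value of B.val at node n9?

1. n0.fin = -8  [given at root]
2. n1.fin = 17  [S₀.fin + 25]
3. n2.fin = 4  [4]
4. n3.key = false  [terminal]
5. n4.sig = 21  [terminal]
6. n5.depth = false  [terminal]
7. n2.key = false  [f.sig == S.fin]
8. n2.depth = 9  [S.fin * -1 + 13]
9. n2.idx = -1  [f.sig - 22]
10. n6.fin = 0  [S₁.depth + S₁.idx - 8]
11. n7.key = true  [terminal]
12. n6.key = false  [h.key == false]
13. n6.depth = 30  [S.fin + 30]
14. n6.idx = -4  [S.fin - 4]
15. n1.key = true  [S₂.depth > 29]
16. n1.depth = 29  [S₀.fin * 2 - 5]
17. n1.idx = 13  [S₁.depth + 4]
18. n8.off = false  [S₁.key == false]
19. n8.val = 18  [S₁.idx + 5]
20. n9.off = true  [B₀.val > 17]
21. n9.val = 2  [B₀.val * 2 - 34]
22. n10.key = true  [terminal]
23. n11.sig = 7  [terminal]
24. n9.pre = -4  [f.sig - 11]
25. n9.fin = 21  [f.sig + 14]
26. n8.pre = 27  [B₀.val + B₁.fin - 12]
27. n8.fin = 4  [B₁.pre + 8]
28. n0.key = false  [not S₁.key]
29. n0.depth = -3  [B.fin + S₁.depth - 36]
30. n0.idx = 2  [B.pre + S₁.idx - 38]

2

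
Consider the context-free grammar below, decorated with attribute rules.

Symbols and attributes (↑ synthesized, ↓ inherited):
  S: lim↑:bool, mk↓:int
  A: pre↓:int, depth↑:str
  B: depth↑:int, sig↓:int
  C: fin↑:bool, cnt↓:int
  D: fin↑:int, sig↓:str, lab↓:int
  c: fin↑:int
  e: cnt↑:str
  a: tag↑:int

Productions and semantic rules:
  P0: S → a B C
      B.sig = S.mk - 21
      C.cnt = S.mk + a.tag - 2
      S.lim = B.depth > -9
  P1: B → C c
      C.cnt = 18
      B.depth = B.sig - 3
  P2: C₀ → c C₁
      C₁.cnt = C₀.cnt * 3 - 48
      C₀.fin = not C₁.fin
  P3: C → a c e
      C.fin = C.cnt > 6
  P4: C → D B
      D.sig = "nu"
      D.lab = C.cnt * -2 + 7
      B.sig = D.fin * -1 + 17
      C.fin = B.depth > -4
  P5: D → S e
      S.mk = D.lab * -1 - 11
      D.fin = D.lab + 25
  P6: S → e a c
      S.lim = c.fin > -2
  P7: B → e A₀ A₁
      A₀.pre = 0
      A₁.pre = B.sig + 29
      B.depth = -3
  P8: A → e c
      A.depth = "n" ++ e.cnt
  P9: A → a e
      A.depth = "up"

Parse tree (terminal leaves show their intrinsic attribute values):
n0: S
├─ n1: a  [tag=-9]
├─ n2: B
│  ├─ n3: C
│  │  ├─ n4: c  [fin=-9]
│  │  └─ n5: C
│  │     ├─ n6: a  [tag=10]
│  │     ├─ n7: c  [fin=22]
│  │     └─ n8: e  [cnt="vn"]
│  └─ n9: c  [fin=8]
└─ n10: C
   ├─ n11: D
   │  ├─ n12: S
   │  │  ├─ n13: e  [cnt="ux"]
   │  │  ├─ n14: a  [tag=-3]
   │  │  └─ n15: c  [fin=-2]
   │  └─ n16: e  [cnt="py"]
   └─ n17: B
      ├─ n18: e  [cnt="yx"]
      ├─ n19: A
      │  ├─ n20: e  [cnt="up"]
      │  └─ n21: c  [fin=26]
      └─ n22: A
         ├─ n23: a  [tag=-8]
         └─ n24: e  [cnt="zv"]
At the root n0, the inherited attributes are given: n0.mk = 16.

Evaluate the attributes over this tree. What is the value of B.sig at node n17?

-5

1. n0.mk = 16  [given at root]
2. n1.tag = -9  [terminal]
3. n2.sig = -5  [S.mk - 21]
4. n3.cnt = 18  [18]
5. n4.fin = -9  [terminal]
6. n5.cnt = 6  [C₀.cnt * 3 - 48]
7. n6.tag = 10  [terminal]
8. n7.fin = 22  [terminal]
9. n8.cnt = "vn"  [terminal]
10. n5.fin = false  [C.cnt > 6]
11. n3.fin = true  [not C₁.fin]
12. n9.fin = 8  [terminal]
13. n2.depth = -8  [B.sig - 3]
14. n10.cnt = 5  [S.mk + a.tag - 2]
15. n11.sig = "nu"  ["nu"]
16. n11.lab = -3  [C.cnt * -2 + 7]
17. n12.mk = -8  [D.lab * -1 - 11]
18. n13.cnt = "ux"  [terminal]
19. n14.tag = -3  [terminal]
20. n15.fin = -2  [terminal]
21. n12.lim = false  [c.fin > -2]
22. n16.cnt = "py"  [terminal]
23. n11.fin = 22  [D.lab + 25]
24. n17.sig = -5  [D.fin * -1 + 17]
25. n18.cnt = "yx"  [terminal]
26. n19.pre = 0  [0]
27. n20.cnt = "up"  [terminal]
28. n21.fin = 26  [terminal]
29. n19.depth = "nup"  ["n" ++ e.cnt]
30. n22.pre = 24  [B.sig + 29]
31. n23.tag = -8  [terminal]
32. n24.cnt = "zv"  [terminal]
33. n22.depth = "up"  ["up"]
34. n17.depth = -3  [-3]
35. n10.fin = true  [B.depth > -4]
36. n0.lim = true  [B.depth > -9]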